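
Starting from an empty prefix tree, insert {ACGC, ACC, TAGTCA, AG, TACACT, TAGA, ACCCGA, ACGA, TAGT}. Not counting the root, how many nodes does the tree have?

21

Count nodes per top-level branch (shared prefixes stored once):
  'A'-branch (ACC, ACCCGA, ACGA, ACGC, AG): 10 nodes
  'T'-branch (TACACT, TAGA, TAGT, TAGTCA): 11 nodes
Sum: 21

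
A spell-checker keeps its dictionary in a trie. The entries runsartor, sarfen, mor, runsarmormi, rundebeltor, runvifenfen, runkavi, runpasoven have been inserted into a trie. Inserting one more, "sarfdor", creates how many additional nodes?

3

The longest prefix of "sarfdor" already in the trie is "sarf" (length 4).
So 7 − 4 = 3 new nodes.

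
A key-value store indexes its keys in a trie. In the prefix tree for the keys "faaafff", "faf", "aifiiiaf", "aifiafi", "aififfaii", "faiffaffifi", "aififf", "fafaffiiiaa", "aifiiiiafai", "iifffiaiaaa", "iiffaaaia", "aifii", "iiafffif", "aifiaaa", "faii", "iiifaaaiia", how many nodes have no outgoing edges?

13

Leaves are exactly the stored words that no other stored word extends.
Those words: "aifiaaa", "aifiafi", "aififfaii", "aifiiiaf", "aifiiiiafai", "faaafff", "fafaffiiiaa", "faiffaffifi", "faii", "iiafffif", "iiffaaaia", "iifffiaiaaa", "iiifaaaiia"
Leaf count: 13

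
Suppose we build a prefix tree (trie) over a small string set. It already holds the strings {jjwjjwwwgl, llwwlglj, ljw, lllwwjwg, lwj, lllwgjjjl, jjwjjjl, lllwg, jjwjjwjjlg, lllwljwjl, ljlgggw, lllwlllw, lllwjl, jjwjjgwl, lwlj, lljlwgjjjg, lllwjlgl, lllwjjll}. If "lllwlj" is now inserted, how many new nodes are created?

0

Every character of "lllwlj" already lies on an existing path (it is a prefix of some stored word).
No new nodes are needed: 0.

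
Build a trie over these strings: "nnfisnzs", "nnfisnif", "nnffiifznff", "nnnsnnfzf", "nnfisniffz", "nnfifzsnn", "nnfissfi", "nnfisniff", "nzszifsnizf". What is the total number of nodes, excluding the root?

Insert word by word; a character creates a node only if that edge doesn't already exist:
  "nnfisnzs" → 8 new (n, n, f, i, s, n, z, s)
  "nnfisnif" → prefix "nnfisn" already present; 2 new (i, f)
  "nnffiifznff" → prefix "nnf" already present; 8 new (f, i, i, f, z, n, f, f)
  "nnnsnnfzf" → prefix "nn" already present; 7 new (n, s, n, n, f, z, f)
  "nnfisniffz" → prefix "nnfisnif" already present; 2 new (f, z)
  "nnfifzsnn" → prefix "nnfi" already present; 5 new (f, z, s, n, n)
  "nnfissfi" → prefix "nnfis" already present; 3 new (s, f, i)
  "nnfisniff" → prefix "nnfisniff" already present; 0 new (none)
  "nzszifsnizf" → prefix "n" already present; 10 new (z, s, z, i, f, s, n, i, z, f)
Total nodes = 8 + 2 + 8 + 7 + 2 + 5 + 3 + 0 + 10 = 45

45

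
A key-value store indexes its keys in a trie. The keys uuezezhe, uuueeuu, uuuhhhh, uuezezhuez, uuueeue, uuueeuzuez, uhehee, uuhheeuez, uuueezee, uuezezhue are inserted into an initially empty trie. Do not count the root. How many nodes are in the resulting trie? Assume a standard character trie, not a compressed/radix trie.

40

Count nodes per top-level branch (shared prefixes stored once):
  'u'-branch (uhehee, uuezezhe, uuezezhue, uuezezhuez, uuhheeuez, uuueeue, uuueeuu, uuueeuzuez, uuueezee, uuuhhhh): 40 nodes
Sum: 40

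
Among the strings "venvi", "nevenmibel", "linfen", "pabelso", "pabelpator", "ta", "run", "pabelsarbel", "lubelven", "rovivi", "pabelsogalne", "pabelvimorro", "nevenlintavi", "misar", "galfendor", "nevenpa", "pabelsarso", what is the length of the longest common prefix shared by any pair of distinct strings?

8

Look for the deepest trie node that still has at least two words in its subtree.
"pabelsarbel" and "pabelsarso" agree on "pabelsar" (8 characters) before diverging; nothing deeper is shared.
Longest shared-prefix length: 8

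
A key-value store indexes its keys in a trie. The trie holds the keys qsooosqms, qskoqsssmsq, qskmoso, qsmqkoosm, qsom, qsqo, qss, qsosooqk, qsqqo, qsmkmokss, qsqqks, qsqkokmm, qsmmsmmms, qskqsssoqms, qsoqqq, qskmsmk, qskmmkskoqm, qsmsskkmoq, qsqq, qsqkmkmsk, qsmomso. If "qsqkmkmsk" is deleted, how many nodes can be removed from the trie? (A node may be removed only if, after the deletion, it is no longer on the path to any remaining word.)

5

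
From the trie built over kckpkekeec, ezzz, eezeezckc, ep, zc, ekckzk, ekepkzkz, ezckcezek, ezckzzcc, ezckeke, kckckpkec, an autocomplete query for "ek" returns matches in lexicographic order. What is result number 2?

ekepkzkz

DFS of the "ek" subtree visits, in order: "ekckzk", "ekepkzkz"
Position 2: ekepkzkz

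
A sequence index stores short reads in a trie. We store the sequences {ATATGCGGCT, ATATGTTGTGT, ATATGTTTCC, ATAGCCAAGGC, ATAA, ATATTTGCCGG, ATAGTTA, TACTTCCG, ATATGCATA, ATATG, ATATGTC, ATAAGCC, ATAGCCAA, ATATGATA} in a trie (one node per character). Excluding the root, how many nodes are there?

For each word, the new-node count is its length minus the longest prefix already in the trie:
  "ATATGCGGCT" → 10 new (A, T, A, T, G, C, G, G, C, T)
  "ATATGTTGTGT" → prefix "ATATG" already present; 6 new (T, T, G, T, G, T)
  "ATATGTTTCC" → prefix "ATATGTT" already present; 3 new (T, C, C)
  "ATAGCCAAGGC" → prefix "ATA" already present; 8 new (G, C, C, A, A, G, G, C)
  "ATAA" → prefix "ATA" already present; 1 new (A)
  "ATATTTGCCGG" → prefix "ATAT" already present; 7 new (T, T, G, C, C, G, G)
  "ATAGTTA" → prefix "ATAG" already present; 3 new (T, T, A)
  "TACTTCCG" → 8 new (T, A, C, T, T, C, C, G)
  "ATATGCATA" → prefix "ATATGC" already present; 3 new (A, T, A)
  "ATATG" → prefix "ATATG" already present; 0 new (none)
  "ATATGTC" → prefix "ATATGT" already present; 1 new (C)
  "ATAAGCC" → prefix "ATAA" already present; 3 new (G, C, C)
  "ATAGCCAA" → prefix "ATAGCCAA" already present; 0 new (none)
  "ATATGATA" → prefix "ATATG" already present; 3 new (A, T, A)
Total nodes = 10 + 6 + 3 + 8 + 1 + 7 + 3 + 8 + 3 + 0 + 1 + 3 + 0 + 3 = 56

56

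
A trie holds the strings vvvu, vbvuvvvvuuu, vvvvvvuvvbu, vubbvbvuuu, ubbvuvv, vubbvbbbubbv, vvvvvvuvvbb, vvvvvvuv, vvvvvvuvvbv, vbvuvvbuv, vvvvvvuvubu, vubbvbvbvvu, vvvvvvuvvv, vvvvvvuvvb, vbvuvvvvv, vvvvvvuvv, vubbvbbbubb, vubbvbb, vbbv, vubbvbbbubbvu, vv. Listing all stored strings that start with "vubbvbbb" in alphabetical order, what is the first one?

vubbvbbbubb

Words with prefix "vubbvbbb", in lexicographic order: "vubbvbbbubb", "vubbvbbbubbv", "vubbvbbbubbvu"
The 1st is vubbvbbbubb.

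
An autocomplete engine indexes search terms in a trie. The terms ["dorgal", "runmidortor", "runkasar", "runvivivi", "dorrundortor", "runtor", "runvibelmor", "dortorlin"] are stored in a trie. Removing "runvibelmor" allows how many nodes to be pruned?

Walk "runvibelmor" from the leaf back toward the root, removing each node that no remaining word uses.
The suffix "belmor" (6 nodes) is used only by "runvibelmor"; the node for "runvi" still has the child "v", so pruning stops there.
Nodes removed: 6

6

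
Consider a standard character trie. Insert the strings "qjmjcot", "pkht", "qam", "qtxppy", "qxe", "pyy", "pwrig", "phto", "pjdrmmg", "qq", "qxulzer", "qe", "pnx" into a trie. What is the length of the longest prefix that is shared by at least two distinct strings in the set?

2

The deepest shared node is where two words last agree before diverging.
"qxe" and "qxulzer" agree on "qx" (2 characters) before diverging; nothing deeper is shared.
Longest shared-prefix length: 2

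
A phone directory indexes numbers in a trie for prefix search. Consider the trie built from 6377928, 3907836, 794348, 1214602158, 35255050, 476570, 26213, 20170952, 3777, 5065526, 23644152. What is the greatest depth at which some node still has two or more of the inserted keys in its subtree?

Look for the deepest trie node that still has at least two words in its subtree.
e.g. "20170952" and "23644152" share the prefix "2" of length 1; no pair shares a longer one.
Longest shared-prefix length: 1

1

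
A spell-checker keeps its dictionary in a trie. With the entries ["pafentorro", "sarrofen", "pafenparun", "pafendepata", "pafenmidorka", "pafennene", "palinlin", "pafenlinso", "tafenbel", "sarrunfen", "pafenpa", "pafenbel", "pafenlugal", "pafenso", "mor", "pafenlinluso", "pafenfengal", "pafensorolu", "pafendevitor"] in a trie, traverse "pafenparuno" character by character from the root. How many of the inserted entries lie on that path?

Walk "pafenparuno" from the root; an end-of-word marker is hit whenever a stored word is a prefix of "pafenparuno".
Prefixes of the query that are stored words: "pafenpa", "pafenparun"
Count: 2

2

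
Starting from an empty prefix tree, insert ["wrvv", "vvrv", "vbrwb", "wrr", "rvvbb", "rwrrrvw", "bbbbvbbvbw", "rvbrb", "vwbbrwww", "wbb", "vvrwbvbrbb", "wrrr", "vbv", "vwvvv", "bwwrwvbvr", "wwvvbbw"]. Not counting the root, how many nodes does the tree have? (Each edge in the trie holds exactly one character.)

72

Count nodes per top-level branch (shared prefixes stored once):
  'b'-branch (bbbbvbbvbw, bwwrwvbvr): 18 nodes
  'r'-branch (rvbrb, rvvbb, rwrrrvw): 14 nodes
  'v'-branch (vbrwb, vbv, vvrv, vvrwbvbrbb, vwbbrwww, vwvvv): 26 nodes
  'w'-branch (wbb, wrr, wrrr, wrvv, wwvvbbw): 14 nodes
Sum: 72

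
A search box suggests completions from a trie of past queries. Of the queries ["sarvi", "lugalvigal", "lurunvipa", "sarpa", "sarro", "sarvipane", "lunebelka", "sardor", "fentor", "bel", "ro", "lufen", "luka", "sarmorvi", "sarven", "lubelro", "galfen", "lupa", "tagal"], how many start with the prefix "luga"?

Filter for entries beginning with "luga":
Words under "luga": lugalvigal
Count: 1

1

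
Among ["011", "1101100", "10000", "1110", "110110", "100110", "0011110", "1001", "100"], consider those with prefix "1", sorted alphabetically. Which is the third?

Filter for "1…" and sort: "100", "10000", "1001", "100110", "110110", "1101100", "1110"
The 3rd is 1001.

1001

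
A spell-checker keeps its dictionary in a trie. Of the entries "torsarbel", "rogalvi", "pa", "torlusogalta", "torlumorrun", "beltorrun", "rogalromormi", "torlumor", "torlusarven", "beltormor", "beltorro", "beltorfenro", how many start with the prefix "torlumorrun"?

1

Traverse to the node for "torlumorrun", then collect every word in that subtree.
Words under "torlumorrun": torlumorrun
Count: 1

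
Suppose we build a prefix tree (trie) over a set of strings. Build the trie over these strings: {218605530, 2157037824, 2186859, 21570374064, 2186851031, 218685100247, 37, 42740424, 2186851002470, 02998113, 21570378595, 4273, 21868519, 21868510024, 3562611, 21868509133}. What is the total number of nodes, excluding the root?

67

Insert word by word; a character creates a node only if that edge doesn't already exist:
  "218605530" → 9 new (2, 1, 8, 6, 0, 5, 5, 3, 0)
  "2157037824" → prefix "21" already present; 8 new (5, 7, 0, 3, 7, 8, 2, 4)
  "2186859" → prefix "2186" already present; 3 new (8, 5, 9)
  "21570374064" → prefix "2157037" already present; 4 new (4, 0, 6, 4)
  "2186851031" → prefix "218685" already present; 4 new (1, 0, 3, 1)
  "218685100247" → prefix "21868510" already present; 4 new (0, 2, 4, 7)
  "37" → 2 new (3, 7)
  "42740424" → 8 new (4, 2, 7, 4, 0, 4, 2, 4)
  "2186851002470" → prefix "218685100247" already present; 1 new (0)
  "02998113" → 8 new (0, 2, 9, 9, 8, 1, 1, 3)
  "21570378595" → prefix "21570378" already present; 3 new (5, 9, 5)
  "4273" → prefix "427" already present; 1 new (3)
  "21868519" → prefix "2186851" already present; 1 new (9)
  "21868510024" → prefix "21868510024" already present; 0 new (none)
  "3562611" → prefix "3" already present; 6 new (5, 6, 2, 6, 1, 1)
  "21868509133" → prefix "218685" already present; 5 new (0, 9, 1, 3, 3)
Total nodes = 9 + 8 + 3 + 4 + 4 + 4 + 2 + 8 + 1 + 8 + 3 + 1 + 1 + 0 + 6 + 5 = 67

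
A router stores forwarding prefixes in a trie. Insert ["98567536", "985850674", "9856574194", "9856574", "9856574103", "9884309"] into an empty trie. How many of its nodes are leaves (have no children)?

Leaves are exactly the stored words that no other stored word extends.
Those words: "9856574103", "9856574194", "98567536", "985850674", "9884309"
Leaf count: 5

5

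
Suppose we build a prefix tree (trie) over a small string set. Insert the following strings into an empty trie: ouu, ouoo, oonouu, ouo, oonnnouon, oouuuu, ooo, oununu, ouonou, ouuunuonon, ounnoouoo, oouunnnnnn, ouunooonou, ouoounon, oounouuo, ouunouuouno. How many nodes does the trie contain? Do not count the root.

69

Count nodes per top-level branch (shared prefixes stored once):
  'o'-branch (oonnnouon, oonouu, ooo, oounouuo, oouunnnnnn, oouuuu, ounnoouoo, oununu, ouo, ouonou, ouoo, ouoounon, ouu, ouunooonou, ouunouuouno, ouuunuonon): 69 nodes
Sum: 69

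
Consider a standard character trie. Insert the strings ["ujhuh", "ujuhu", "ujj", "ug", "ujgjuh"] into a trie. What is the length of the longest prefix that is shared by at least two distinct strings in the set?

2

The deepest shared node is where two words last agree before diverging.
"ujgjuh" and "ujhuh" agree on "uj" (2 characters) before diverging; nothing deeper is shared.
Longest shared-prefix length: 2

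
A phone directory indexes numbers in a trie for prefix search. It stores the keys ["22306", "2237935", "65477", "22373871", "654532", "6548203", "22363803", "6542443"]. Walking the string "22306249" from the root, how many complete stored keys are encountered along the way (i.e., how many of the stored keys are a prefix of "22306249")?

1

Walk "22306249" from the root; an end-of-word marker is hit whenever a stored word is a prefix of "22306249".
Prefixes of the query that are stored words: "22306"
Count: 1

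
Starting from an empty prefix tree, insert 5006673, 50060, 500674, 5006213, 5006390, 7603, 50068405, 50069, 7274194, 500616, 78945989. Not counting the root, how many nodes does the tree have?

Trie structure (* marks end of a word):
(root)
├─ 5
│  └─ 0
│     └─ 0
│        └─ 6
│           ├─ 0 *
│           ├─ 1
│           │  └─ 6 *
│           ├─ 2
│           │  └─ 1
│           │     └─ 3 *
│           ├─ 3
│           │  └─ 9
│           │     └─ 0 *
│           ├─ 6
│           │  └─ 7
│           │     └─ 3 *
│           ├─ 7
│           │  └─ 4 *
│           ├─ 8
│           │  └─ 4
│           │     └─ 0
│           │        └─ 5 *
│           └─ 9 *
└─ 7
   ├─ 2
   │  └─ 7
   │     └─ 4
   │        └─ 1
   │           └─ 9
   │              └─ 4 *
   ├─ 6
   │  └─ 0
   │     └─ 3 *
   └─ 8
      └─ 9
         └─ 4
            └─ 5
               └─ 9
                  └─ 8
                     └─ 9 *
Counting every labelled node above: 40.

40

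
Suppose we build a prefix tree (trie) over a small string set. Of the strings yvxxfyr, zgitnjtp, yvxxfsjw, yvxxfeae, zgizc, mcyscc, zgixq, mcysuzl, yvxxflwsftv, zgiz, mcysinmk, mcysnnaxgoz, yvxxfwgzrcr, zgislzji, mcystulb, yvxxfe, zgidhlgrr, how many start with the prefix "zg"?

Filter for entries beginning with "zg":
Words under "zg": zgidhlgrr, zgislzji, zgitnjtp, zgixq, zgiz, zgizc
Count: 6

6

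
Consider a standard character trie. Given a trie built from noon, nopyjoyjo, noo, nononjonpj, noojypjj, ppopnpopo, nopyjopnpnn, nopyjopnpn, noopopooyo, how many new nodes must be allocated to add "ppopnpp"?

Walking "ppopnpp" from the root, the first 6 characters ("ppopnp") follow existing edges; "p" is the first miss.
Each of the 1 remaining characters creates one node.

1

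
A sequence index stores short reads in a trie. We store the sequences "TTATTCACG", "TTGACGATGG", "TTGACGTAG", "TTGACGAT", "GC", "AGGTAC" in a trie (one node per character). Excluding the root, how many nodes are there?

28

Count nodes per top-level branch (shared prefixes stored once):
  'A'-branch (AGGTAC): 6 nodes
  'G'-branch (GC): 2 nodes
  'T'-branch (TTATTCACG, TTGACGAT, TTGACGATGG, TTGACGTAG): 20 nodes
Sum: 28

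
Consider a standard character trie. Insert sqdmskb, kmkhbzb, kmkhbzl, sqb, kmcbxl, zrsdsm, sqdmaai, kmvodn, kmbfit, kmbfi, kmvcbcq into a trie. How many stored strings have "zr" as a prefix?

1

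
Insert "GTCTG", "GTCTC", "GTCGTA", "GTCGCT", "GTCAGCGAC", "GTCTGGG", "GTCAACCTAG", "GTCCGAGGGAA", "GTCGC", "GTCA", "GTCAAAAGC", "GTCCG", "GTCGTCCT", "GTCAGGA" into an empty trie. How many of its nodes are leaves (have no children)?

10

Leaves are exactly the stored words that no other stored word extends.
Those words: "GTCAAAAGC", "GTCAACCTAG", "GTCAGCGAC", "GTCAGGA", "GTCCGAGGGAA", "GTCGCT", "GTCGTA", "GTCGTCCT", "GTCTC", "GTCTGGG"
Leaf count: 10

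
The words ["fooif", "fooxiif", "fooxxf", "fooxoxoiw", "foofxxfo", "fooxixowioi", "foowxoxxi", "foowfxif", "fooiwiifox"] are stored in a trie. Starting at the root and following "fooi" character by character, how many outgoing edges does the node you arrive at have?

2

Walk "fooi" from the root, arriving at one node.
Characters that immediately follow "fooi" among the stored strings: {f, w}.
That node has 2 child edges.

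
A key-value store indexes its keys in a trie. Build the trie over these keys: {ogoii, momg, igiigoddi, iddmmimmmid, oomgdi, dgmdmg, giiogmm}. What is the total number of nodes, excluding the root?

For each word, the new-node count is its length minus the longest prefix already in the trie:
  "ogoii" → 5 new (o, g, o, i, i)
  "momg" → 4 new (m, o, m, g)
  "igiigoddi" → 9 new (i, g, i, i, g, o, d, d, i)
  "iddmmimmmid" → prefix "i" already present; 10 new (d, d, m, m, i, m, m, m, i, d)
  "oomgdi" → prefix "o" already present; 5 new (o, m, g, d, i)
  "dgmdmg" → 6 new (d, g, m, d, m, g)
  "giiogmm" → 7 new (g, i, i, o, g, m, m)
Total nodes = 5 + 4 + 9 + 10 + 5 + 6 + 7 = 46

46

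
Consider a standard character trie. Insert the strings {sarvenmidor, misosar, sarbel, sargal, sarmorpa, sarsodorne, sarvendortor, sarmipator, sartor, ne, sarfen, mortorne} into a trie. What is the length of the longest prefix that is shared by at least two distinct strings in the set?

6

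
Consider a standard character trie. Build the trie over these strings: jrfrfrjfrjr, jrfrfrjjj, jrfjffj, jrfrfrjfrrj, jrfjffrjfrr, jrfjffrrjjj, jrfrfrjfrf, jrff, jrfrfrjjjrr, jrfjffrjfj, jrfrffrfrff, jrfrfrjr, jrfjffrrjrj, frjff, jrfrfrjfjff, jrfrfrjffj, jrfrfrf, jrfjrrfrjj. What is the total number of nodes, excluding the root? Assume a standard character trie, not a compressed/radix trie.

Count nodes per top-level branch (shared prefixes stored once):
  'f'-branch (frjff): 5 nodes
  'j'-branch (jrff, jrfjffj, jrfjffrjfj, jrfjffrjfrr, jrfjffrrjjj, jrfjffrrjrj, jrfjrrfrjj, jrfrffrfrff, jrfrfrf, jrfrfrjffj, jrfrfrjfjff, jrfrfrjfrf, jrfrfrjfrjr, jrfrfrjfrrj, jrfrfrjjj, jrfrfrjjjrr, jrfrfrjr): 54 nodes
Sum: 59

59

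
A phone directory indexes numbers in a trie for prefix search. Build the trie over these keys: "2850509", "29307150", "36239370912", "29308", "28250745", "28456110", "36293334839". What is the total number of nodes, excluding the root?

46

Trace insertions, counting only characters that open a new branch:
  "2850509" → 7 new (2, 8, 5, 0, 5, 0, 9)
  "29307150" → prefix "2" already present; 7 new (9, 3, 0, 7, 1, 5, 0)
  "36239370912" → 11 new (3, 6, 2, 3, 9, 3, 7, 0, 9, 1, 2)
  "29308" → prefix "2930" already present; 1 new (8)
  "28250745" → prefix "28" already present; 6 new (2, 5, 0, 7, 4, 5)
  "28456110" → prefix "28" already present; 6 new (4, 5, 6, 1, 1, 0)
  "36293334839" → prefix "362" already present; 8 new (9, 3, 3, 3, 4, 8, 3, 9)
Total nodes = 7 + 7 + 11 + 1 + 6 + 6 + 8 = 46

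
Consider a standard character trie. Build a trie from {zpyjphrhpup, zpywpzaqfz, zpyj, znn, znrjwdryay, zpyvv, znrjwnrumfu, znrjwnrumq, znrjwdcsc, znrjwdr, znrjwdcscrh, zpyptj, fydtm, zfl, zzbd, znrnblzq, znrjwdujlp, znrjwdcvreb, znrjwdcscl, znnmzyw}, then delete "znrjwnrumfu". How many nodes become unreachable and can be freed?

2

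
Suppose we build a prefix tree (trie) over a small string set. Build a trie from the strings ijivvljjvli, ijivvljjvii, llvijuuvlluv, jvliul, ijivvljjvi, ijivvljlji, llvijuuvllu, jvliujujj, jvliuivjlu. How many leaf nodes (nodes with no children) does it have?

7

Leaves are exactly the stored words that no other stored word extends.
Those words: "ijivvljjvii", "ijivvljjvli", "ijivvljlji", "jvliuivjlu", "jvliujujj", "jvliul", "llvijuuvlluv"
Leaf count: 7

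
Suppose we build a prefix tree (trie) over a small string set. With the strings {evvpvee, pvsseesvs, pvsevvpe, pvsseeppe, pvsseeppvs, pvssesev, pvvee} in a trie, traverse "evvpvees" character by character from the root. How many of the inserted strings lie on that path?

Check each prefix of "evvpvees" against the stored set — each match is an end-marker on the path.
Prefixes of the query that are stored words: "evvpvee"
Count: 1

1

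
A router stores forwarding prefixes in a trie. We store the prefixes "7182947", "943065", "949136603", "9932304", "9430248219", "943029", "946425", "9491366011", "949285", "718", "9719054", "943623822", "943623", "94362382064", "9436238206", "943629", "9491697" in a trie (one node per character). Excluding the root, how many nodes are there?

61

For each word, the new-node count is its length minus the longest prefix already in the trie:
  "7182947" → 7 new (7, 1, 8, 2, 9, 4, 7)
  "943065" → 6 new (9, 4, 3, 0, 6, 5)
  "949136603" → prefix "94" already present; 7 new (9, 1, 3, 6, 6, 0, 3)
  "9932304" → prefix "9" already present; 6 new (9, 3, 2, 3, 0, 4)
  "9430248219" → prefix "9430" already present; 6 new (2, 4, 8, 2, 1, 9)
  "943029" → prefix "94302" already present; 1 new (9)
  "946425" → prefix "94" already present; 4 new (6, 4, 2, 5)
  "9491366011" → prefix "94913660" already present; 2 new (1, 1)
  "949285" → prefix "949" already present; 3 new (2, 8, 5)
  "718" → prefix "718" already present; 0 new (none)
  "9719054" → prefix "9" already present; 6 new (7, 1, 9, 0, 5, 4)
  "943623822" → prefix "943" already present; 6 new (6, 2, 3, 8, 2, 2)
  "943623" → prefix "943623" already present; 0 new (none)
  "94362382064" → prefix "94362382" already present; 3 new (0, 6, 4)
  "9436238206" → prefix "9436238206" already present; 0 new (none)
  "943629" → prefix "94362" already present; 1 new (9)
  "9491697" → prefix "9491" already present; 3 new (6, 9, 7)
Total nodes = 7 + 6 + 7 + 6 + 6 + 1 + 4 + 2 + 3 + 0 + 6 + 6 + 0 + 3 + 0 + 1 + 3 = 61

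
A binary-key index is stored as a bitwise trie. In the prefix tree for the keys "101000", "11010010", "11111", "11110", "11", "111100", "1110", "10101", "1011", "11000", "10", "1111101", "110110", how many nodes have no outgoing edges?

Leaves are exactly the stored words that no other stored word extends.
Those words: "101000", "10101", "1011", "11000", "11010010", "110110", "1110", "111100", "1111101"
Leaf count: 9

9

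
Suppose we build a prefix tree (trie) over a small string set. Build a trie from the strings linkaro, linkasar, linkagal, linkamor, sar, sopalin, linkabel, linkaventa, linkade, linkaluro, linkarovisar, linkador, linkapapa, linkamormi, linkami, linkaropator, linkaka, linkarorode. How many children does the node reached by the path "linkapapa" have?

Follow the path "linkapapa" to its node, then look at its outgoing edges.
No stored string extends past "linkapapa".
That node has 0 child edges.

0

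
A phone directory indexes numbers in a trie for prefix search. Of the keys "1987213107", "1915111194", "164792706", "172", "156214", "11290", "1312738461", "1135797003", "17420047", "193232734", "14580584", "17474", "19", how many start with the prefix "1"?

13

Traverse to the node for "1", then collect every word in that subtree.
Words under "1": 11290, 1135797003, 1312738461, 14580584, 156214, 164792706, 172, 17420047, 17474, 19, 1915111194, 193232734, 1987213107
Count: 13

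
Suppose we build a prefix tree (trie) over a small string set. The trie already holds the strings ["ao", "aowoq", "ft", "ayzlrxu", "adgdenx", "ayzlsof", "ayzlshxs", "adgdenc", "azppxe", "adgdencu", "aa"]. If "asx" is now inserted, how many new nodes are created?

2

Walking "asx" from the root, the first 1 characters ("a") follow existing edges; "s" is the first miss.
New nodes needed: |"asx"| − 1 = 3 − 1 = 2.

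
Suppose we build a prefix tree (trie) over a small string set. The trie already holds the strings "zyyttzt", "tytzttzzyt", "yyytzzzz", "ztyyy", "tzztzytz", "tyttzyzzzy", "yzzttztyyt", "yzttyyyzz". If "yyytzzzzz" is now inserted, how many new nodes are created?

1

Walking "yyytzzzzz" from the root, the first 8 characters ("yyytzzzz") follow existing edges; "z" is the first miss.
Each of the 1 remaining characters creates one node.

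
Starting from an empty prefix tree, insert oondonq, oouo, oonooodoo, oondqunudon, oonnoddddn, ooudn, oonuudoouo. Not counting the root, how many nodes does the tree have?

For each word, the new-node count is its length minus the longest prefix already in the trie:
  "oondonq" → 7 new (o, o, n, d, o, n, q)
  "oouo" → prefix "oo" already present; 2 new (u, o)
  "oonooodoo" → prefix "oon" already present; 6 new (o, o, o, d, o, o)
  "oondqunudon" → prefix "oond" already present; 7 new (q, u, n, u, d, o, n)
  "oonnoddddn" → prefix "oon" already present; 7 new (n, o, d, d, d, d, n)
  "ooudn" → prefix "oou" already present; 2 new (d, n)
  "oonuudoouo" → prefix "oon" already present; 7 new (u, u, d, o, o, u, o)
Total nodes = 7 + 2 + 6 + 7 + 7 + 2 + 7 = 38

38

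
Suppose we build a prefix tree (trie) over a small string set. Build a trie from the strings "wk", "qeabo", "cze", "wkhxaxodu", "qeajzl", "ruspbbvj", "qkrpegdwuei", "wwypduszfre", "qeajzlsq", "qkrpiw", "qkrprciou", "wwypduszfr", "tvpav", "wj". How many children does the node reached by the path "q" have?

2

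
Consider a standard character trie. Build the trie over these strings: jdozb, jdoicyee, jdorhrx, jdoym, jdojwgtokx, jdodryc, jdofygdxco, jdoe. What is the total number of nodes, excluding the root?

For each word, the new-node count is its length minus the longest prefix already in the trie:
  "jdozb" → 5 new (j, d, o, z, b)
  "jdoicyee" → prefix "jdo" already present; 5 new (i, c, y, e, e)
  "jdorhrx" → prefix "jdo" already present; 4 new (r, h, r, x)
  "jdoym" → prefix "jdo" already present; 2 new (y, m)
  "jdojwgtokx" → prefix "jdo" already present; 7 new (j, w, g, t, o, k, x)
  "jdodryc" → prefix "jdo" already present; 4 new (d, r, y, c)
  "jdofygdxco" → prefix "jdo" already present; 7 new (f, y, g, d, x, c, o)
  "jdoe" → prefix "jdo" already present; 1 new (e)
Total nodes = 5 + 5 + 4 + 2 + 7 + 4 + 7 + 1 = 35

35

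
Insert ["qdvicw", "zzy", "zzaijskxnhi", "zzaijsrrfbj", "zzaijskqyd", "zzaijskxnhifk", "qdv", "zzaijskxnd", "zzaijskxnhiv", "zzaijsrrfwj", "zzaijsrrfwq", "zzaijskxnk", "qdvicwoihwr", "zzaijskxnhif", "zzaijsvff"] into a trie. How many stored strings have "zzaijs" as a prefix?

11

Traverse to the node for "zzaijs", then collect every word in that subtree.
Words under "zzaijs": zzaijskqyd, zzaijskxnd, zzaijskxnhi, zzaijskxnhif, zzaijskxnhifk, zzaijskxnhiv, zzaijskxnk, zzaijsrrfbj, zzaijsrrfwj, zzaijsrrfwq, zzaijsvff
Count: 11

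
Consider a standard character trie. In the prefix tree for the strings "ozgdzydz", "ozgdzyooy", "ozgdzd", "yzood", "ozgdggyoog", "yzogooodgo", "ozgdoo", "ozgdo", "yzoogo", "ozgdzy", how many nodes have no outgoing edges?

8

Leaves are exactly the stored words that no other stored word extends.
Those words: "ozgdggyoog", "ozgdoo", "ozgdzd", "ozgdzydz", "ozgdzyooy", "yzogooodgo", "yzood", "yzoogo"
Leaf count: 8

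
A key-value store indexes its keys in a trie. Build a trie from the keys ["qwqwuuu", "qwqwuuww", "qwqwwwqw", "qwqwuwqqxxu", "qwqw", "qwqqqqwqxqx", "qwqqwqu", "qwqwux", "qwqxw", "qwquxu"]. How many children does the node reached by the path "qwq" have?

The children of the "qwq" node are the distinct next characters among strings starting with "qwq".
Distinct next characters after "qwq": q, u, w, x.
That node has 4 child edges.

4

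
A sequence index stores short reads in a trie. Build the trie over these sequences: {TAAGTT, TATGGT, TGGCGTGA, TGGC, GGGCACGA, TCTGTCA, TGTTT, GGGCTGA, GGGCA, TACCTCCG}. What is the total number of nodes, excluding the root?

Trace insertions, counting only characters that open a new branch:
  "TAAGTT" → 6 new (T, A, A, G, T, T)
  "TATGGT" → prefix "TA" already present; 4 new (T, G, G, T)
  "TGGCGTGA" → prefix "T" already present; 7 new (G, G, C, G, T, G, A)
  "TGGC" → prefix "TGGC" already present; 0 new (none)
  "GGGCACGA" → 8 new (G, G, G, C, A, C, G, A)
  "TCTGTCA" → prefix "T" already present; 6 new (C, T, G, T, C, A)
  "TGTTT" → prefix "TG" already present; 3 new (T, T, T)
  "GGGCTGA" → prefix "GGGC" already present; 3 new (T, G, A)
  "GGGCA" → prefix "GGGCA" already present; 0 new (none)
  "TACCTCCG" → prefix "TA" already present; 6 new (C, C, T, C, C, G)
Total nodes = 6 + 4 + 7 + 0 + 8 + 6 + 3 + 3 + 0 + 6 = 43

43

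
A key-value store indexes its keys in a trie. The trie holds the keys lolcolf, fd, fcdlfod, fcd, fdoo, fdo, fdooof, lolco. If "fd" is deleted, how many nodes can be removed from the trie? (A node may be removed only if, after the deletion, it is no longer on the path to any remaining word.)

0

A node on "fd"'s path can go only if nothing else ends at it or branches off below it.
Every node on "fd" is still needed (e.g. by "fdoo"), so nothing is freed.
Nodes removed: 0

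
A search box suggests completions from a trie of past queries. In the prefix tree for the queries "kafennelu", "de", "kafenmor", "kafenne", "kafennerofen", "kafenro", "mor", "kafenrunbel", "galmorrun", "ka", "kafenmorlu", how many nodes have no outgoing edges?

8

A leaf is a node with no children — equivalently, the end of a word that is not a proper prefix of any other stored word.
Those words: "de", "galmorrun", "kafenmorlu", "kafennelu", "kafennerofen", "kafenro", "kafenrunbel", "mor"
Leaf count: 8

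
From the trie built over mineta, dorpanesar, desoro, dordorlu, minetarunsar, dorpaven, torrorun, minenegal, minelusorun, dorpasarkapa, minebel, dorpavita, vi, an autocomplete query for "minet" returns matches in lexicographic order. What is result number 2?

minetarunsar

Words with prefix "minet", in lexicographic order: "mineta", "minetarunsar"
The 2nd is minetarunsar.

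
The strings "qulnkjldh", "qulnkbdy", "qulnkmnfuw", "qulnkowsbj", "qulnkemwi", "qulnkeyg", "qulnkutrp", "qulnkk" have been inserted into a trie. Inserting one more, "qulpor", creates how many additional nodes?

3

"qul" is already a path in the trie; the remaining "por" must be added.
New nodes needed: |"qulpor"| − 3 = 6 − 3 = 3.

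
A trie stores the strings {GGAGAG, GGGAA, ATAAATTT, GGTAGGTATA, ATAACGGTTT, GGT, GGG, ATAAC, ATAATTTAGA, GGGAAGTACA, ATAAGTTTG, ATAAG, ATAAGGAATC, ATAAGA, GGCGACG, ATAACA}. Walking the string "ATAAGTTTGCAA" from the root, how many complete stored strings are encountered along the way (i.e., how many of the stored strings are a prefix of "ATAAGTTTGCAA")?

2

Check each prefix of "ATAAGTTTGCAA" against the stored set — each match is an end-marker on the path.
Prefixes of the query that are stored words: "ATAAG", "ATAAGTTTG"
Count: 2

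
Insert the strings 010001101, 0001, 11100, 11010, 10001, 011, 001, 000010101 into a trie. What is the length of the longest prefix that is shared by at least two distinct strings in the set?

3

Look for the deepest trie node that still has at least two words in its subtree.
"000010101" and "0001" agree on "000" (3 characters) before diverging; nothing deeper is shared.
Longest shared-prefix length: 3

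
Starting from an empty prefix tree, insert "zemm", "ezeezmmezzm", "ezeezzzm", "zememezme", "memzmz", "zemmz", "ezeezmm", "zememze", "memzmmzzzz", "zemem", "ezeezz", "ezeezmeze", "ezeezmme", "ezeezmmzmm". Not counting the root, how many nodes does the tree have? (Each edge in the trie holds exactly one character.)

44

Insert word by word; a character creates a node only if that edge doesn't already exist:
  "zemm" → 4 new (z, e, m, m)
  "ezeezmmezzm" → 11 new (e, z, e, e, z, m, m, e, z, z, m)
  "ezeezzzm" → prefix "ezeez" already present; 3 new (z, z, m)
  "zememezme" → prefix "zem" already present; 6 new (e, m, e, z, m, e)
  "memzmz" → 6 new (m, e, m, z, m, z)
  "zemmz" → prefix "zemm" already present; 1 new (z)
  "ezeezmm" → prefix "ezeezmm" already present; 0 new (none)
  "zememze" → prefix "zemem" already present; 2 new (z, e)
  "memzmmzzzz" → prefix "memzm" already present; 5 new (m, z, z, z, z)
  "zemem" → prefix "zemem" already present; 0 new (none)
  "ezeezz" → prefix "ezeezz" already present; 0 new (none)
  "ezeezmeze" → prefix "ezeezm" already present; 3 new (e, z, e)
  "ezeezmme" → prefix "ezeezmme" already present; 0 new (none)
  "ezeezmmzmm" → prefix "ezeezmm" already present; 3 new (z, m, m)
Total nodes = 4 + 11 + 3 + 6 + 6 + 1 + 0 + 2 + 5 + 0 + 0 + 3 + 0 + 3 = 44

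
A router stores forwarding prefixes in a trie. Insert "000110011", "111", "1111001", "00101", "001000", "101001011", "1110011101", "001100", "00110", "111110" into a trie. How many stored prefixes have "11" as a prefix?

Filter for entries beginning with "11":
Matches: "111", "1110011101", "1111001", "111110"
Count: 4

4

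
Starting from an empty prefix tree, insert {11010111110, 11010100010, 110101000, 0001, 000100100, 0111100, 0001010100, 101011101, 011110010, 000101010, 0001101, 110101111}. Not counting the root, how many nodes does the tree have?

Insert word by word; a character creates a node only if that edge doesn't already exist:
  "11010111110" → 11 new (1, 1, 0, 1, 0, 1, 1, 1, 1, 1, 0)
  "11010100010" → prefix "110101" already present; 5 new (0, 0, 0, 1, 0)
  "110101000" → prefix "110101000" already present; 0 new (none)
  "0001" → 4 new (0, 0, 0, 1)
  "000100100" → prefix "0001" already present; 5 new (0, 0, 1, 0, 0)
  "0111100" → prefix "0" already present; 6 new (1, 1, 1, 1, 0, 0)
  "0001010100" → prefix "00010" already present; 5 new (1, 0, 1, 0, 0)
  "101011101" → prefix "1" already present; 8 new (0, 1, 0, 1, 1, 1, 0, 1)
  "011110010" → prefix "0111100" already present; 2 new (1, 0)
  "000101010" → prefix "000101010" already present; 0 new (none)
  "0001101" → prefix "0001" already present; 3 new (1, 0, 1)
  "110101111" → prefix "110101111" already present; 0 new (none)
Total nodes = 11 + 5 + 0 + 4 + 5 + 6 + 5 + 8 + 2 + 0 + 3 + 0 = 49

49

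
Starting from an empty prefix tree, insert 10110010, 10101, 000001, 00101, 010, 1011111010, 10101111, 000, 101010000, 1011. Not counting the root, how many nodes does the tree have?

Trie structure (* marks end of a word):
(root)
├─ 0
│  ├─ 0
│  │  ├─ 0 *
│  │  │  └─ 0
│  │  │     └─ 0
│  │  │        └─ 1 *
│  │  └─ 1
│  │     └─ 0
│  │        └─ 1 *
│  └─ 1
│     └─ 0 *
└─ 1
   └─ 0
      └─ 1
         ├─ 0
         │  └─ 1 *
         │     ├─ 0
         │     │  └─ 0
         │     │     └─ 0
         │     │        └─ 0 *
         │     └─ 1
         │        └─ 1
         │           └─ 1 *
         └─ 1 *
            ├─ 0
            │  └─ 0
            │     └─ 1
            │        └─ 0 *
            └─ 1
               └─ 1
                  └─ 1
                     └─ 0
                        └─ 1
                           └─ 0 *
Counting every labelled node above: 34.

34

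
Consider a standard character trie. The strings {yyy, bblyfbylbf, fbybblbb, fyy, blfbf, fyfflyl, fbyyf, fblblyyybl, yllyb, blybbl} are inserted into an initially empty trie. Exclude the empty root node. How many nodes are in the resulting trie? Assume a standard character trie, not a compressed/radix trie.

50

Trace insertions, counting only characters that open a new branch:
  "yyy" → 3 new (y, y, y)
  "bblyfbylbf" → 10 new (b, b, l, y, f, b, y, l, b, f)
  "fbybblbb" → 8 new (f, b, y, b, b, l, b, b)
  "fyy" → prefix "f" already present; 2 new (y, y)
  "blfbf" → prefix "b" already present; 4 new (l, f, b, f)
  "fyfflyl" → prefix "fy" already present; 5 new (f, f, l, y, l)
  "fbyyf" → prefix "fby" already present; 2 new (y, f)
  "fblblyyybl" → prefix "fb" already present; 8 new (l, b, l, y, y, y, b, l)
  "yllyb" → prefix "y" already present; 4 new (l, l, y, b)
  "blybbl" → prefix "bl" already present; 4 new (y, b, b, l)
Total nodes = 3 + 10 + 8 + 2 + 4 + 5 + 2 + 8 + 4 + 4 = 50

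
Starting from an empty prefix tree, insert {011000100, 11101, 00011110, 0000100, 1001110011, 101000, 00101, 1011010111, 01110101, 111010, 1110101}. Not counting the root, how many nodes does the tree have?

55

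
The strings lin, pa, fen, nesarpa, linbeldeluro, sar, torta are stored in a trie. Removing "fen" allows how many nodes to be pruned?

A node on "fen"'s path can go only if nothing else ends at it or branches off below it.
No other word shares any prefix with "fen", so all 3 of its nodes go.
Nodes removed: 3

3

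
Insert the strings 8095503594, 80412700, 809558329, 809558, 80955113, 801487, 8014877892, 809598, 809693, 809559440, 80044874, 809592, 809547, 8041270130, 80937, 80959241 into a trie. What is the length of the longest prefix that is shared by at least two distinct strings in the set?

7

Look for the deepest trie node that still has at least two words in its subtree.
e.g. "80412700" and "8041270130" share the prefix "8041270" of length 7; no pair shares a longer one.
Longest shared-prefix length: 7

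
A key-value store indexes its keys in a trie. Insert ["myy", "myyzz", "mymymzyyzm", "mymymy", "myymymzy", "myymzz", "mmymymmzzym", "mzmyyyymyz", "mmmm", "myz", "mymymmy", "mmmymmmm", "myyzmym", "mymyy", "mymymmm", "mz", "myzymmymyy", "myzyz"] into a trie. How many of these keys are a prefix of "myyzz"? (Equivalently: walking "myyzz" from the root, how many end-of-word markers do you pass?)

Walk "myyzz" from the root; an end-of-word marker is hit whenever a stored word is a prefix of "myyzz".
Prefixes of the query that are stored words: "myy", "myyzz"
Count: 2

2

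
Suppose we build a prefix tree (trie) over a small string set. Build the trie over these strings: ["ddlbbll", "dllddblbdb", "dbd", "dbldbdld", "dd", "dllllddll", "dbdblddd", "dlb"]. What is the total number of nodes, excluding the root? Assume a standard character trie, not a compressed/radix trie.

36

Trie structure (* marks end of a word):
(root)
└─ d
   ├─ b
   │  ├─ d *
   │  │  └─ b
   │  │     └─ l
   │  │        └─ d
   │  │           └─ d
   │  │              └─ d *
   │  └─ l
   │     └─ d
   │        └─ b
   │           └─ d
   │              └─ l
   │                 └─ d *
   ├─ d *
   │  └─ l
   │     └─ b
   │        └─ b
   │           └─ l
   │              └─ l *
   └─ l
      ├─ b *
      └─ l
         ├─ d
         │  └─ d
         │     └─ b
         │        └─ l
         │           └─ b
         │              └─ d
         │                 └─ b *
         └─ l
            └─ l
               └─ d
                  └─ d
                     └─ l
                        └─ l *
Counting every labelled node above: 36.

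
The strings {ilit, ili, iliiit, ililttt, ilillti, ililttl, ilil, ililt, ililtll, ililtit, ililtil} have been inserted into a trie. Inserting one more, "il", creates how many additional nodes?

0

"il" is already a full path in the trie; only an end-marker is added.
No new nodes are needed: 0.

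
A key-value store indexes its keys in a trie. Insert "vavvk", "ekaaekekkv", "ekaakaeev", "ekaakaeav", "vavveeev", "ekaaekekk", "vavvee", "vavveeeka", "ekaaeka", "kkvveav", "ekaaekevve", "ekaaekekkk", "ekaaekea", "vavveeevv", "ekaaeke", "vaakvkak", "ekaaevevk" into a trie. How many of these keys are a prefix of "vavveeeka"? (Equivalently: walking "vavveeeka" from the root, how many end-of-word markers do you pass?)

Walk "vavveeeka" from the root; an end-of-word marker is hit whenever a stored word is a prefix of "vavveeeka".
Prefixes of the query that are stored words: "vavvee", "vavveeeka"
Count: 2

2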